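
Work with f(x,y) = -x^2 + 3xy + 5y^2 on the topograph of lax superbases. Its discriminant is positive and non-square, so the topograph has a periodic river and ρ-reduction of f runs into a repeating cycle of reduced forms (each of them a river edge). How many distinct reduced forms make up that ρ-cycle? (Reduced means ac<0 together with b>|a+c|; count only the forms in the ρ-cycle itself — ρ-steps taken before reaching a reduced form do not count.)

D = 29, ⌊√D⌋ = 5
descent: ρ → (5,-3,-1)
descent: ρ → (-1,5,1)  [lands on river]
river: ρ → (1,5,-1)
ρ-cycle length = 2 (tail of 2 descent steps not counted)

2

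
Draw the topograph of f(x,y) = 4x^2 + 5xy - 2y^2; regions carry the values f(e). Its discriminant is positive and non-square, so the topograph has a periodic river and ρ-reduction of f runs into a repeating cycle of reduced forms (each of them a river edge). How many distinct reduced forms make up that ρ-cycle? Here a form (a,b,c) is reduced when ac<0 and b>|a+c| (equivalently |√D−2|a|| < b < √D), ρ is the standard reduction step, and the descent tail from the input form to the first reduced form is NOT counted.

D = 57, ⌊√D⌋ = 7
river: ρ → (-2,7,1)
river: ρ → (1,7,-2)
river: ρ → (-2,5,4)
river: ρ → (4,3,-3)
river: ρ → (-3,3,4)
river: ρ → (4,5,-2)
ρ-cycle length = 6 (tail of 0 descent steps not counted)

6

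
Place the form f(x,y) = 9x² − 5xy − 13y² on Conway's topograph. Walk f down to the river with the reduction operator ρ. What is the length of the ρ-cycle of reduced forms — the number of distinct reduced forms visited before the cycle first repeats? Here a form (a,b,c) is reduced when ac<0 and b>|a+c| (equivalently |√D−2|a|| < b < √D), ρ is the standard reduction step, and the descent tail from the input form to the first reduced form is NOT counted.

D = 493, ⌊√D⌋ = 22
descent: ρ → (-13,5,9)  [lands on river]
river: ρ → (9,13,-9)
river: ρ → (-9,5,13)
river: ρ → (13,21,-1)
river: ρ → (-1,21,13)
river: ρ → (13,5,-9)
river: ρ → (-9,13,9)
river: ρ → (9,5,-13)
river: ρ → (-13,21,1)
river: ρ → (1,21,-13)
ρ-cycle length = 10 (tail of 1 descent step not counted)

10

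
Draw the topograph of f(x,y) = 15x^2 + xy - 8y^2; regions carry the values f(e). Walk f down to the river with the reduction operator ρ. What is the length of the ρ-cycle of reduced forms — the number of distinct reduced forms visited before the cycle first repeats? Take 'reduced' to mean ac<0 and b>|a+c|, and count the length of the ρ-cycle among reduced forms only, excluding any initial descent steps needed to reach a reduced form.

D = 481, ⌊√D⌋ = 21
descent: ρ → (-8,15,8)  [lands on river]
river: ρ → (8,17,-6)
river: ρ → (-6,19,5)
river: ρ → (5,21,-2)
river: ρ → (-2,19,15)
river: ρ → (15,11,-6)
river: ρ → (-6,13,13)
river: ρ → (13,13,-6)
river: ρ → (-6,11,15)
river: ρ → (15,19,-2)
river: ρ → (-2,21,5)
river: ρ → (5,19,-6)
river: ρ → (-6,17,8)
river: ρ → (8,15,-8)
river: ρ → (-8,17,6)
river: ρ → (6,19,-5)
river: ρ → (-5,21,2)
river: ρ → (2,19,-15)
river: ρ → (-15,11,6)
river: ρ → (6,13,-13)
river: ρ → (-13,13,6)
river: ρ → (6,11,-15)
river: ρ → (-15,19,2)
river: ρ → (2,21,-5)
river: ρ → (-5,19,6)
river: ρ → (6,17,-8)
ρ-cycle length = 26 (tail of 1 descent step not counted)

26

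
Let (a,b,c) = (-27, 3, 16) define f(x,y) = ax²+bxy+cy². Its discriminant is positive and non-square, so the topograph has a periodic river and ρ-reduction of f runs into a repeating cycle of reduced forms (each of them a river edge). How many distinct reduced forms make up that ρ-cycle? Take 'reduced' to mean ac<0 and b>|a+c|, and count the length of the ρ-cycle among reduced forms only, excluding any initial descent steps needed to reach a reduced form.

D = 1737, ⌊√D⌋ = 41
descent: ρ → (16,29,-14)  [lands on river]
river: ρ → (-14,27,18)
river: ρ → (18,9,-23)
river: ρ → (-23,37,4)
river: ρ → (4,35,-32)
river: ρ → (-32,29,7)
river: ρ → (7,41,-2)
river: ρ → (-2,39,27)
river: ρ → (27,15,-14)
river: ρ → (-14,41,1)
river: ρ → (1,41,-14)
river: ρ → (-14,15,27)
river: ρ → (27,39,-2)
river: ρ → (-2,41,7)
river: ρ → (7,29,-32)
river: ρ → (-32,35,4)
river: ρ → (4,37,-23)
river: ρ → (-23,9,18)
river: ρ → (18,27,-14)
river: ρ → (-14,29,16)
river: ρ → (16,35,-8)
river: ρ → (-8,29,28)
river: ρ → (28,27,-9)
river: ρ → (-9,27,28)
river: ρ → (28,29,-8)
river: ρ → (-8,35,16)
ρ-cycle length = 26 (tail of 1 descent step not counted)

26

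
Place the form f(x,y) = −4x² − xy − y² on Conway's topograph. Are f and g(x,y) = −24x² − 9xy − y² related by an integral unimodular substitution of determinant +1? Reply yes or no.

D₁ = -15, D₂ = -15
f is negative-definite; reduce −f:
−f: flip: (4,1,1)→(1,-1,4)
−f: translate: b→1 (≡-1 mod 2), so (1,-1,4)→(1,1,4)
−f: reduced (well bottom): (1,1,4) with a≤c, −a<b≤a
flip sign back: reduced form of f is (-1,-1,-4)
g is negative-definite; reduce −g:
−g: flip: (24,9,1)→(1,-9,24)
−g: translate: b→1 (≡-9 mod 2), so (1,-9,24)→(1,1,4)
−g: reduced (well bottom): (1,1,4) with a≤c, −a<b≤a
flip sign back: reduced form of g is (-1,-1,-4)
reduced forms (-1, -1, -4) vs (-1, -1, -4) ⇒ equivalent

yes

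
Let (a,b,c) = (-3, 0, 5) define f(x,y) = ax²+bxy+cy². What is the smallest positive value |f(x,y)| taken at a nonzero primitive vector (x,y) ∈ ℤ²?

descent: ρ → (5,0,-3)
descent: ρ → (-3,6,2)  [lands on river]
river: ρ → (2,6,-3)
closes: descent 2, river 2
min |a| on river = 2

2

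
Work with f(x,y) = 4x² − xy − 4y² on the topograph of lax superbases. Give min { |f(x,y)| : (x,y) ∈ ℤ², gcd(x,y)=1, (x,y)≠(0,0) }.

descent: ρ → (-4,1,4)  [lands on river]
river: ρ → (4,7,-1)
river: ρ → (-1,7,4)
river: ρ → (4,1,-4)
river: ρ → (-4,7,1)
river: ρ → (1,7,-4)
closes: descent 1, river 6
min |a| on river = 1

1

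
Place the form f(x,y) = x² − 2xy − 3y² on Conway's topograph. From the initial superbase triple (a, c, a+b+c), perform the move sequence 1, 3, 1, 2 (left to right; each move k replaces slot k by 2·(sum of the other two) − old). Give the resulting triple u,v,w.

start (1,-3,-4) = (f(1,0),f(0,1),f(1,1))
replace slot 1: 2·((-3)+(-4)) − 1 = -15 → (-15,-3,-4)
replace slot 3: 2·((-15)+(-3)) − (-4) = -32 → (-15,-3,-32)
replace slot 1: 2·((-3)+(-32)) − (-15) = -55 → (-55,-3,-32)
replace slot 2: 2·((-55)+(-32)) − (-3) = -171 → (-55,-171,-32)

-55,-171,-32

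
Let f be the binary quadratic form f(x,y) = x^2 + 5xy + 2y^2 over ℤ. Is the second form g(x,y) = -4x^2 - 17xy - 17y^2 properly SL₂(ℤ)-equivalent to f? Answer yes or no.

D₁ = 17, D₂ = 17
river cycle of f (length 6): (2, 3, -1), (-1, 3, 2), (2, 1, -2), (-2, 3, 1), (1, 3, -2), (-2, 1, 2)
river cycle of g (length 6): (1, 3, -2), (-2, 1, 2), (2, 3, -1), (-1, 3, 2), (2, 1, -2), (-2, 3, 1)
cycles coincide ⇒ equivalent

yes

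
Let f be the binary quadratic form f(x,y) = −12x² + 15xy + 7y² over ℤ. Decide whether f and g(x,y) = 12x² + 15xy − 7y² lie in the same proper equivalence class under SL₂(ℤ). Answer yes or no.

D₁ = 561, D₂ = 561
river cycle of f (length 16): (7, 13, -14), (-14, 15, 6), (6, 21, -5), (-5, 19, 10), (10, 21, -3), (-3, 21, 10), (10, 19, -5), (-5, 21, 6), (6, 15, -14), (-14, 13, 7), … (6 more)
river cycle of g (length 16): (-7, 13, 14), (14, 15, -6), (-6, 21, 5), (5, 19, -10), (-10, 21, 3), (3, 21, -10), (-10, 19, 5), (5, 21, -6), (-6, 15, 14), (14, 13, -7), … (6 more)
cycles differ ⇒ inequivalent

no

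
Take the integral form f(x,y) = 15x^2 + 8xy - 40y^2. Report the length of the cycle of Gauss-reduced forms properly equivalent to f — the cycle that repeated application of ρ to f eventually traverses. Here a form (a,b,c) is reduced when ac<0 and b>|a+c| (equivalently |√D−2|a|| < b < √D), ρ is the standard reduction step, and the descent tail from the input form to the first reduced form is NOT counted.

D = 2464, ⌊√D⌋ = 49
descent: ρ → (-40,-8,15)
descent: ρ → (15,38,-17)  [lands on river]
river: ρ → (-17,30,23)
river: ρ → (23,16,-24)
river: ρ → (-24,32,15)
river: ρ → (15,28,-28)
river: ρ → (-28,28,15)
river: ρ → (15,32,-24)
river: ρ → (-24,16,23)
river: ρ → (23,30,-17)
river: ρ → (-17,38,15)
river: ρ → (15,22,-33)
river: ρ → (-33,44,4)
river: ρ → (4,44,-33)
river: ρ → (-33,22,15)
ρ-cycle length = 14 (tail of 2 descent steps not counted)

14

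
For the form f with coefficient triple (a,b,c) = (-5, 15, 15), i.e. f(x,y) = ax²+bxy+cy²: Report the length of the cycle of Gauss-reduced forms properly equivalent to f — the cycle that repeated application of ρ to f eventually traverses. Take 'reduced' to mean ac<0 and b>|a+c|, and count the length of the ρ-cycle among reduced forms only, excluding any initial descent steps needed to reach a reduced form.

D = 525, ⌊√D⌋ = 22
river: ρ → (15,15,-5)
river: ρ → (-5,15,15)
ρ-cycle length = 2 (tail of 0 descent steps not counted)

2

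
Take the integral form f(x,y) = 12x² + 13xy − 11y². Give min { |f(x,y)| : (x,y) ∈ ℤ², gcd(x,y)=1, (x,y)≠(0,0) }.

river: ρ → (-11,9,14)
river: ρ → (14,19,-6)
river: ρ → (-6,17,17)
river: ρ → (17,17,-6)
river: ρ → (-6,19,14)
river: ρ → (14,9,-11)
river: ρ → (-11,13,12)
river: ρ → (12,11,-12)
river: ρ → (-12,13,11)
river: ρ → (11,9,-14)
river: ρ → (-14,19,6)
river: ρ → (6,17,-17)
river: ρ → (-17,17,6)
river: ρ → (6,19,-14)
river: ρ → (-14,9,11)
river: ρ → (11,13,-12)
river: ρ → (-12,11,12)
river: ρ → (12,13,-11)
closes: descent 0, river 18
min |a| on river = 6

6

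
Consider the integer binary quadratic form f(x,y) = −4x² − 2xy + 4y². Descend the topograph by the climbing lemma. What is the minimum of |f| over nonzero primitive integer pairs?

descent: ρ → (4,2,-4)  [lands on river]
river: ρ → (-4,6,2)
river: ρ → (2,6,-4)
river: ρ → (-4,2,4)
river: ρ → (4,6,-2)
river: ρ → (-2,6,4)
closes: descent 1, river 6
min |a| on river = 2

2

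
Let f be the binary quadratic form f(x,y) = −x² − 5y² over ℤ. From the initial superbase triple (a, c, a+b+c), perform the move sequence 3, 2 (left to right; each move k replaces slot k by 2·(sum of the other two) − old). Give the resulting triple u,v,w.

start (-1,-5,-6) = (f(1,0),f(0,1),f(1,1))
replace slot 3: 2·((-1)+(-5)) − (-6) = -6 → (-1,-5,-6)
replace slot 2: 2·((-1)+(-6)) − (-5) = -9 → (-1,-9,-6)

-1,-9,-6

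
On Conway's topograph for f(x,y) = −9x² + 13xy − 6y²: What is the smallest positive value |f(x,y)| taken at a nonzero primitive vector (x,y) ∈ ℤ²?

translate: b→5 (≡-13 mod 18), so (9,-13,6)→(9,5,2)
flip: (9,5,2)→(2,-5,9)
translate: b→-1 (≡-5 mod 4), so (2,-5,9)→(2,-1,6)
reduced (well bottom): (2,-1,6) with a≤c, −a<b≤a
well minimum |f| = |-2| = 2 (negative-definite)

2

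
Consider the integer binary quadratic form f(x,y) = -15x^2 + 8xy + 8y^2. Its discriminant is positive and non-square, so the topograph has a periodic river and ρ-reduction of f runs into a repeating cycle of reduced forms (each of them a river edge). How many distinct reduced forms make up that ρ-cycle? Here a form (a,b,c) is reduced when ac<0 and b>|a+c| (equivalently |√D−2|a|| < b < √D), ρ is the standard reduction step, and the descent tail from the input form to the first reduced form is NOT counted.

D = 544, ⌊√D⌋ = 23
river: ρ → (8,8,-15)
river: ρ → (-15,22,1)
river: ρ → (1,22,-15)
river: ρ → (-15,8,8)
ρ-cycle length = 4 (tail of 0 descent steps not counted)

4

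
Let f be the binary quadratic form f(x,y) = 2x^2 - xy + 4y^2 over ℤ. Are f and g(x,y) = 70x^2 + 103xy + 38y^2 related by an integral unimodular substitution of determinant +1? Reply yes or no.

D₁ = -31, D₂ = -31
f: reduced (well bottom): (2,-1,4) with a≤c, −a<b≤a
g: translate: b→-37 (≡103 mod 140), so (70,103,38)→(70,-37,5)
g: flip: (70,-37,5)→(5,37,70)
g: translate: b→-3 (≡37 mod 10), so (5,37,70)→(5,-3,2)
g: flip: (5,-3,2)→(2,3,5)
g: translate: b→-1 (≡3 mod 4), so (2,3,5)→(2,-1,4)
g: reduced (well bottom): (2,-1,4) with a≤c, −a<b≤a
reduced forms (2, -1, 4) vs (2, -1, 4) ⇒ equivalent

yes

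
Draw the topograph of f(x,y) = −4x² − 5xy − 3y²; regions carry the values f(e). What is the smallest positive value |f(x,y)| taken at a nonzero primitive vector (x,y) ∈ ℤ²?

translate: b→-3 (≡5 mod 8), so (4,5,3)→(4,-3,2)
flip: (4,-3,2)→(2,3,4)
translate: b→-1 (≡3 mod 4), so (2,3,4)→(2,-1,3)
reduced (well bottom): (2,-1,3) with a≤c, −a<b≤a
well minimum |f| = |-2| = 2 (negative-definite)

2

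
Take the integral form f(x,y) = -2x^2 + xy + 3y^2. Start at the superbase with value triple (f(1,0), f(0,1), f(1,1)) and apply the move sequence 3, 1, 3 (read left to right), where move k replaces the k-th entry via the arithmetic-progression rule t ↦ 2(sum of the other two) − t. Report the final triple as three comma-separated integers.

start (-2,3,2) = (f(1,0),f(0,1),f(1,1))
replace slot 3: 2·((-2)+3) − 2 = 0 → (-2,3,0)
replace slot 1: 2·(3+0) − (-2) = 8 → (8,3,0)
replace slot 3: 2·(8+3) − 0 = 22 → (8,3,22)

8,3,22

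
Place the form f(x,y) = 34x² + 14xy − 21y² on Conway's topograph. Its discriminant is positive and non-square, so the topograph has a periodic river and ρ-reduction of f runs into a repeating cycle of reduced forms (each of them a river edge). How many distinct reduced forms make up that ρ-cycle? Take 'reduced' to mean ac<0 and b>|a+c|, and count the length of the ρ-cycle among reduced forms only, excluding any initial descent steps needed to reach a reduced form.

D = 3052, ⌊√D⌋ = 55
river: ρ → (-21,28,27)
river: ρ → (27,26,-22)
river: ρ → (-22,18,31)
river: ρ → (31,44,-9)
river: ρ → (-9,46,26)
river: ρ → (26,6,-29)
river: ρ → (-29,52,3)
river: ρ → (3,50,-46)
river: ρ → (-46,42,7)
river: ρ → (7,42,-46)
river: ρ → (-46,50,3)
river: ρ → (3,52,-29)
river: ρ → (-29,6,26)
river: ρ → (26,46,-9)
river: ρ → (-9,44,31)
river: ρ → (31,18,-22)
river: ρ → (-22,26,27)
river: ρ → (27,28,-21)
river: ρ → (-21,14,34)
river: ρ → (34,54,-1)
river: ρ → (-1,54,34)
river: ρ → (34,14,-21)
ρ-cycle length = 22 (tail of 0 descent steps not counted)

22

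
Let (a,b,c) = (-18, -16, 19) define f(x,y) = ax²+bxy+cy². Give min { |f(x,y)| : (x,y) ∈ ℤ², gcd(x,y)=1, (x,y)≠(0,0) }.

descent: ρ → (19,16,-18)  [lands on river]
river: ρ → (-18,20,17)
river: ρ → (17,14,-21)
river: ρ → (-21,28,10)
river: ρ → (10,32,-15)
river: ρ → (-15,28,14)
river: ρ → (14,28,-15)
river: ρ → (-15,32,10)
river: ρ → (10,28,-21)
river: ρ → (-21,14,17)
river: ρ → (17,20,-18)
river: ρ → (-18,16,19)
river: ρ → (19,22,-15)
river: ρ → (-15,38,3)
river: ρ → (3,40,-2)
river: ρ → (-2,40,3)
river: ρ → (3,38,-15)
river: ρ → (-15,22,19)
closes: descent 1, river 18
min |a| on river = 2

2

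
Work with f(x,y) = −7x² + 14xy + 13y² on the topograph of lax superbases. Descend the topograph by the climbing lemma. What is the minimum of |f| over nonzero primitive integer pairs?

river: ρ → (13,12,-8)
river: ρ → (-8,20,5)
river: ρ → (5,20,-8)
river: ρ → (-8,12,13)
river: ρ → (13,14,-7)
river: ρ → (-7,14,13)
closes: descent 0, river 6
min |a| on river = 5

5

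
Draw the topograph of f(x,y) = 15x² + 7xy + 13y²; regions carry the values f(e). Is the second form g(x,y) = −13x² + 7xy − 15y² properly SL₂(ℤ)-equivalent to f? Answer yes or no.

D₁ = -731, D₂ = -731
f: flip: (15,7,13)→(13,-7,15)
f: reduced (well bottom): (13,-7,15) with a≤c, −a<b≤a
g is negative-definite; reduce −g:
−g: reduced (well bottom): (13,-7,15) with a≤c, −a<b≤a
flip sign back: reduced form of g is (-13,7,-15)
reduced forms (13, -7, 15) vs (-13, 7, -15) ⇒ inequivalent

no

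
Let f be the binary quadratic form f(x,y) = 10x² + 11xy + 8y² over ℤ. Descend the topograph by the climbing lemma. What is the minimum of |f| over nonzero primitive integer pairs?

translate: b→-9 (≡11 mod 20), so (10,11,8)→(10,-9,7)
flip: (10,-9,7)→(7,9,10)
translate: b→-5 (≡9 mod 14), so (7,9,10)→(7,-5,8)
reduced (well bottom): (7,-5,8) with a≤c, −a<b≤a
well minimum = a = 7

7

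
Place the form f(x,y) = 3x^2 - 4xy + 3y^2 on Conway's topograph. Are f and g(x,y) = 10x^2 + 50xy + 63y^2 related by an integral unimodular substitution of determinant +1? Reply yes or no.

D₁ = -20, D₂ = -20
f: translate: b→2 (≡-4 mod 6), so (3,-4,3)→(3,2,2)
f: flip: (3,2,2)→(2,-2,3)
f: translate: b→2 (≡-2 mod 4), so (2,-2,3)→(2,2,3)
f: reduced (well bottom): (2,2,3) with a≤c, −a<b≤a
g: translate: b→10 (≡50 mod 20), so (10,50,63)→(10,10,3)
g: flip: (10,10,3)→(3,-10,10)
g: translate: b→2 (≡-10 mod 6), so (3,-10,10)→(3,2,2)
g: flip: (3,2,2)→(2,-2,3)
g: translate: b→2 (≡-2 mod 4), so (2,-2,3)→(2,2,3)
g: reduced (well bottom): (2,2,3) with a≤c, −a<b≤a
reduced forms (2, 2, 3) vs (2, 2, 3) ⇒ equivalent

yes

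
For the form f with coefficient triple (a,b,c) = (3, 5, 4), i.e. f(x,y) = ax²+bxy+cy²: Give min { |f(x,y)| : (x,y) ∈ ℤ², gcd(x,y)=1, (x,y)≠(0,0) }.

translate: b→-1 (≡5 mod 6), so (3,5,4)→(3,-1,2)
flip: (3,-1,2)→(2,1,3)
reduced (well bottom): (2,1,3) with a≤c, −a<b≤a
well minimum = a = 2

2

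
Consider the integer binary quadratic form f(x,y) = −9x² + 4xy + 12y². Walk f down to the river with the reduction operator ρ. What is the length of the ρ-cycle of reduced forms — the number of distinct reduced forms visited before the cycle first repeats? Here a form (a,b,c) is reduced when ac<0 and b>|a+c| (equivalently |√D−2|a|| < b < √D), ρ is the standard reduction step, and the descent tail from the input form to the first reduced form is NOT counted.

D = 448, ⌊√D⌋ = 21
river: ρ → (12,20,-1)
river: ρ → (-1,20,12)
river: ρ → (12,4,-9)
river: ρ → (-9,14,7)
river: ρ → (7,14,-9)
river: ρ → (-9,4,12)
ρ-cycle length = 6 (tail of 0 descent steps not counted)

6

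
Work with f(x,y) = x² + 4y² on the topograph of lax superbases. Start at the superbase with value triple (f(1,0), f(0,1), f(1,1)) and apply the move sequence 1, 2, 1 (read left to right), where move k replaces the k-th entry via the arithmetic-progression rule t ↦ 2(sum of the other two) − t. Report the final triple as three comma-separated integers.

start (1,4,5) = (f(1,0),f(0,1),f(1,1))
replace slot 1: 2·(4+5) − 1 = 17 → (17,4,5)
replace slot 2: 2·(17+5) − 4 = 40 → (17,40,5)
replace slot 1: 2·(40+5) − 17 = 73 → (73,40,5)

73,40,5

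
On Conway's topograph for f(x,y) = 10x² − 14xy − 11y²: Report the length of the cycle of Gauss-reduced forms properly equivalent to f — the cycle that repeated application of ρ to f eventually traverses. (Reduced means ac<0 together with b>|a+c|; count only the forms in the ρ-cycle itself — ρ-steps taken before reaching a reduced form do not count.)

D = 636, ⌊√D⌋ = 25
descent: ρ → (-11,14,10)  [lands on river]
river: ρ → (10,6,-15)
river: ρ → (-15,24,1)
river: ρ → (1,24,-15)
river: ρ → (-15,6,10)
river: ρ → (10,14,-11)
river: ρ → (-11,8,13)
river: ρ → (13,18,-6)
river: ρ → (-6,18,13)
river: ρ → (13,8,-11)
ρ-cycle length = 10 (tail of 1 descent step not counted)

10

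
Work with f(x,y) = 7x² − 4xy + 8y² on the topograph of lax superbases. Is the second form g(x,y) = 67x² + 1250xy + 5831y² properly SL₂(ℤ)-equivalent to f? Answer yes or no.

D₁ = -208, D₂ = -208
f: reduced (well bottom): (7,-4,8) with a≤c, −a<b≤a
g: translate: b→44 (≡1250 mod 134), so (67,1250,5831)→(67,44,8)
g: flip: (67,44,8)→(8,-44,67)
g: translate: b→4 (≡-44 mod 16), so (8,-44,67)→(8,4,7)
g: flip: (8,4,7)→(7,-4,8)
g: reduced (well bottom): (7,-4,8) with a≤c, −a<b≤a
reduced forms (7, -4, 8) vs (7, -4, 8) ⇒ equivalent

yes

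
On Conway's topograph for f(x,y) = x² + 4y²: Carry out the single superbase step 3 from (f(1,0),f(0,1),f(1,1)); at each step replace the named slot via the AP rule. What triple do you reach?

start (1,4,5) = (f(1,0),f(0,1),f(1,1))
replace slot 3: 2·(1+4) − 5 = 5 → (1,4,5)

1,4,5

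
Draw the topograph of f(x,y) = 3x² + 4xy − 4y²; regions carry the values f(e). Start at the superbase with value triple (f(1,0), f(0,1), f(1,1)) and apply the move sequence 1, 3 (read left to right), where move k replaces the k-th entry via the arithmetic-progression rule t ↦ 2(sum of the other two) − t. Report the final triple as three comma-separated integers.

start (3,-4,3) = (f(1,0),f(0,1),f(1,1))
replace slot 1: 2·((-4)+3) − 3 = -5 → (-5,-4,3)
replace slot 3: 2·((-5)+(-4)) − 3 = -21 → (-5,-4,-21)

-5,-4,-21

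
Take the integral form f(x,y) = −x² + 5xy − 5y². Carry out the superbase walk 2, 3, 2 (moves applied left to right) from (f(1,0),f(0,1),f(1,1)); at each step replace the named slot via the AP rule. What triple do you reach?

start (-1,-5,-1) = (f(1,0),f(0,1),f(1,1))
replace slot 2: 2·((-1)+(-1)) − (-5) = 1 → (-1,1,-1)
replace slot 3: 2·((-1)+1) − (-1) = 1 → (-1,1,1)
replace slot 2: 2·((-1)+1) − 1 = -1 → (-1,-1,1)

-1,-1,1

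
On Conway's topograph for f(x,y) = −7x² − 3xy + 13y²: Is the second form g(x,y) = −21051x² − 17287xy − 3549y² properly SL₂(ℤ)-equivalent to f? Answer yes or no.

D₁ = 373, D₂ = 373
river cycle of f (length 14): (-7, 11, 9), (9, 7, -9), (-9, 11, 7), (7, 17, -3), (-3, 19, 1), (1, 19, -3), (-3, 17, 7), (7, 11, -9), (-9, 7, 9), (9, 11, -7), … (4 more)
river cycle of g (length 14): (-7, 11, 9), (9, 7, -9), (-9, 11, 7), (7, 17, -3), (-3, 19, 1), (1, 19, -3), (-3, 17, 7), (7, 11, -9), (-9, 7, 9), (9, 11, -7), … (4 more)
cycles coincide ⇒ equivalent

yes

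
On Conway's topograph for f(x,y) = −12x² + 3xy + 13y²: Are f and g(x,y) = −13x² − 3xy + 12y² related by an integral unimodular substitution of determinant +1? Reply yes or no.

D₁ = 633, D₂ = 633
river cycle of f (length 18): (13, 23, -2), (-2, 25, 1), (1, 25, -2), (-2, 23, 13), (13, 3, -12), (-12, 21, 4), (4, 19, -17), (-17, 15, 6), (6, 21, -8), (-8, 11, 16), … (8 more)
river cycle of g (length 18): (12, 3, -13), (-13, 23, 2), (2, 25, -1), (-1, 25, 2), (2, 23, -13), (-13, 3, 12), (12, 21, -4), (-4, 19, 17), (17, 15, -6), (-6, 21, 8), … (8 more)
cycles differ ⇒ inequivalent

no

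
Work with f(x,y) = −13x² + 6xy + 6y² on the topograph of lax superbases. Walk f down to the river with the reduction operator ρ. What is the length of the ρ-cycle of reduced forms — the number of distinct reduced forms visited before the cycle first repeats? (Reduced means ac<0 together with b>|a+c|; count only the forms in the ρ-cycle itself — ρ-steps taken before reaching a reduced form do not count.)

D = 348, ⌊√D⌋ = 18
descent: ρ → (6,18,-1)  [lands on river]
river: ρ → (-1,18,6)
ρ-cycle length = 2 (tail of 1 descent step not counted)

2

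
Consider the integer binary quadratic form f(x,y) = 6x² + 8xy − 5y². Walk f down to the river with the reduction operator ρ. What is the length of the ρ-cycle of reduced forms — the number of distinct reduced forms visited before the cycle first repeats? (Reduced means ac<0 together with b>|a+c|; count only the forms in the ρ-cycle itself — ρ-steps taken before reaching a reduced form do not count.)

D = 184, ⌊√D⌋ = 13
river: ρ → (-5,12,2)
river: ρ → (2,12,-5)
river: ρ → (-5,8,6)
river: ρ → (6,4,-7)
river: ρ → (-7,10,3)
river: ρ → (3,8,-10)
river: ρ → (-10,12,1)
river: ρ → (1,12,-10)
river: ρ → (-10,8,3)
river: ρ → (3,10,-7)
river: ρ → (-7,4,6)
river: ρ → (6,8,-5)
ρ-cycle length = 12 (tail of 0 descent steps not counted)

12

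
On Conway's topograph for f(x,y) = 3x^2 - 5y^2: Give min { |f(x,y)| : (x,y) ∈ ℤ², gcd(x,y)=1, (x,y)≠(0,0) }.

descent: ρ → (-5,0,3)
descent: ρ → (3,6,-2)  [lands on river]
river: ρ → (-2,6,3)
closes: descent 2, river 2
min |a| on river = 2

2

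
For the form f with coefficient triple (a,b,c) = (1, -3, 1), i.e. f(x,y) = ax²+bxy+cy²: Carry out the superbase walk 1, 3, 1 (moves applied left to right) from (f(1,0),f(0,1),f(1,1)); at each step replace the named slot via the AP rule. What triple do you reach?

start (1,1,-1) = (f(1,0),f(0,1),f(1,1))
replace slot 1: 2·(1+(-1)) − 1 = -1 → (-1,1,-1)
replace slot 3: 2·((-1)+1) − (-1) = 1 → (-1,1,1)
replace slot 1: 2·(1+1) − (-1) = 5 → (5,1,1)

5,1,1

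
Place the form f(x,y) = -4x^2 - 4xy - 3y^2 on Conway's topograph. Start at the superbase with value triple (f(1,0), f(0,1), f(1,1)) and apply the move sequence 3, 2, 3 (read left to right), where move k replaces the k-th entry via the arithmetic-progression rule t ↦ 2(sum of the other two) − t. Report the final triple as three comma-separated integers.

start (-4,-3,-11) = (f(1,0),f(0,1),f(1,1))
replace slot 3: 2·((-4)+(-3)) − (-11) = -3 → (-4,-3,-3)
replace slot 2: 2·((-4)+(-3)) − (-3) = -11 → (-4,-11,-3)
replace slot 3: 2·((-4)+(-11)) − (-3) = -27 → (-4,-11,-27)

-4,-11,-27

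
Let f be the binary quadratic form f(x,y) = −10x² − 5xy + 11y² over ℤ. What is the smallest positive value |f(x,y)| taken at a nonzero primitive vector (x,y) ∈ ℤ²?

descent: ρ → (11,5,-10)  [lands on river]
river: ρ → (-10,15,6)
river: ρ → (6,21,-1)
river: ρ → (-1,21,6)
river: ρ → (6,15,-10)
river: ρ → (-10,5,11)
river: ρ → (11,17,-4)
river: ρ → (-4,15,15)
river: ρ → (15,15,-4)
river: ρ → (-4,17,11)
closes: descent 1, river 10
min |a| on river = 1

1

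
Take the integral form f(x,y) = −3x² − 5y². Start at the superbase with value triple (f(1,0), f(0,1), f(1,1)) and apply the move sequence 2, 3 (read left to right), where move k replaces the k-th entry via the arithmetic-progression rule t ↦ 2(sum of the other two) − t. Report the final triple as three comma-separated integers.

start (-3,-5,-8) = (f(1,0),f(0,1),f(1,1))
replace slot 2: 2·((-3)+(-8)) − (-5) = -17 → (-3,-17,-8)
replace slot 3: 2·((-3)+(-17)) − (-8) = -32 → (-3,-17,-32)

-3,-17,-32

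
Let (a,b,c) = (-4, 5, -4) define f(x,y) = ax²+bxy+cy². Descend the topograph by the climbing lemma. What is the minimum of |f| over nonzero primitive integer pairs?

translate: b→3 (≡-5 mod 8), so (4,-5,4)→(4,3,3)
flip: (4,3,3)→(3,-3,4)
translate: b→3 (≡-3 mod 6), so (3,-3,4)→(3,3,4)
reduced (well bottom): (3,3,4) with a≤c, −a<b≤a
well minimum |f| = |-3| = 3 (negative-definite)

3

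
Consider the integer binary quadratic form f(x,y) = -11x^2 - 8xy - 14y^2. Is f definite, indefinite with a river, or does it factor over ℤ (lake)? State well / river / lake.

D = b²−4ac = (-8)² − 4·(-11)·(-14) = -552
D < 0 ⇒ definite ⇒ every region one sign ⇒ single well

well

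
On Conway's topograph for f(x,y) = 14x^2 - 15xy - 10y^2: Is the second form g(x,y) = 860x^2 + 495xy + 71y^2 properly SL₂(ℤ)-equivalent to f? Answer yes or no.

D₁ = 785, D₂ = 785
river cycle of f (length 10): (-10, 15, 14), (14, 13, -11), (-11, 9, 16), (16, 23, -4), (-4, 25, 10), (10, 15, -14), (-14, 13, 11), (11, 9, -16), (-16, 23, 4), (4, 25, -10)
river cycle of g (length 10): (14, 13, -11), (-11, 9, 16), (16, 23, -4), (-4, 25, 10), (10, 15, -14), (-14, 13, 11), (11, 9, -16), (-16, 23, 4), (4, 25, -10), (-10, 15, 14)
cycles coincide ⇒ equivalent

yes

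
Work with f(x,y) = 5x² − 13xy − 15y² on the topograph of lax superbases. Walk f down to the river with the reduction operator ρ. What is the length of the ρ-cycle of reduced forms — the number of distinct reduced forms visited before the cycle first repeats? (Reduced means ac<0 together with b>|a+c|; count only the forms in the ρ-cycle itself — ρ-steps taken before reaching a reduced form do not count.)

D = 469, ⌊√D⌋ = 21
descent: ρ → (-15,13,5)  [lands on river]
river: ρ → (5,17,-9)
river: ρ → (-9,19,3)
river: ρ → (3,17,-15)
ρ-cycle length = 4 (tail of 1 descent step not counted)

4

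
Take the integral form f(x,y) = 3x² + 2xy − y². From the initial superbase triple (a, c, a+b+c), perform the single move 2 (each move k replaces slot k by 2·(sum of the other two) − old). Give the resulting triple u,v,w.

start (3,-1,4) = (f(1,0),f(0,1),f(1,1))
replace slot 2: 2·(3+4) − (-1) = 15 → (3,15,4)

3,15,4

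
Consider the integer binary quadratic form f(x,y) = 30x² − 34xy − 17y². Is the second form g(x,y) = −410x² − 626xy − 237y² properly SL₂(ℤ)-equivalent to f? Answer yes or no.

D₁ = 3196, D₂ = 3196
river cycle of f (length 8): (-17, 34, 30), (30, 26, -21), (-21, 16, 35), (35, 54, -2), (-2, 54, 35), (35, 16, -21), (-21, 26, 30), (30, 34, -17)
river cycle of g (length 8): (-21, 16, 35), (35, 54, -2), (-2, 54, 35), (35, 16, -21), (-21, 26, 30), (30, 34, -17), (-17, 34, 30), (30, 26, -21)
cycles coincide ⇒ equivalent

yes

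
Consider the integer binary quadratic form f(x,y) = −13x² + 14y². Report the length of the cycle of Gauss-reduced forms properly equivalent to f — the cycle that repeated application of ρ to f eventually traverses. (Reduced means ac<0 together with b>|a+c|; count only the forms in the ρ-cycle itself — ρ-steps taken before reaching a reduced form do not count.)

D = 728, ⌊√D⌋ = 26
descent: ρ → (14,0,-13)
descent: ρ → (-13,26,1)  [lands on river]
river: ρ → (1,26,-13)
ρ-cycle length = 2 (tail of 2 descent steps not counted)

2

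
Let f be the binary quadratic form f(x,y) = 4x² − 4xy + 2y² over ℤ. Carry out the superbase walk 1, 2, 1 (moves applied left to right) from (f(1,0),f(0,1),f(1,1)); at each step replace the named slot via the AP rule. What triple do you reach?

start (4,2,2) = (f(1,0),f(0,1),f(1,1))
replace slot 1: 2·(2+2) − 4 = 4 → (4,2,2)
replace slot 2: 2·(4+2) − 2 = 10 → (4,10,2)
replace slot 1: 2·(10+2) − 4 = 20 → (20,10,2)

20,10,2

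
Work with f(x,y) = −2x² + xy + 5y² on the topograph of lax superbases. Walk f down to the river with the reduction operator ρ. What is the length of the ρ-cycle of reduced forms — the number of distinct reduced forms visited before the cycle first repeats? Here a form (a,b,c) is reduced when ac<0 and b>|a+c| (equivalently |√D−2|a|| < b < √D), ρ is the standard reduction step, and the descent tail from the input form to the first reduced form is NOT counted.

D = 41, ⌊√D⌋ = 6
descent: ρ → (5,-1,-2)
descent: ρ → (-2,5,2)  [lands on river]
river: ρ → (2,3,-4)
river: ρ → (-4,5,1)
river: ρ → (1,5,-4)
river: ρ → (-4,3,2)
river: ρ → (2,5,-2)
river: ρ → (-2,3,4)
river: ρ → (4,5,-1)
river: ρ → (-1,5,4)
river: ρ → (4,3,-2)
ρ-cycle length = 10 (tail of 2 descent steps not counted)

10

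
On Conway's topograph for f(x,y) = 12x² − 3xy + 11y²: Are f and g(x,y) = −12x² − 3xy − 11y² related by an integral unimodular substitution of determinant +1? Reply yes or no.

D₁ = -519, D₂ = -519
f: flip: (12,-3,11)→(11,3,12)
f: reduced (well bottom): (11,3,12) with a≤c, −a<b≤a
g is negative-definite; reduce −g:
−g: flip: (12,3,11)→(11,-3,12)
−g: reduced (well bottom): (11,-3,12) with a≤c, −a<b≤a
flip sign back: reduced form of g is (-11,3,-12)
reduced forms (11, 3, 12) vs (-11, 3, -12) ⇒ inequivalent

no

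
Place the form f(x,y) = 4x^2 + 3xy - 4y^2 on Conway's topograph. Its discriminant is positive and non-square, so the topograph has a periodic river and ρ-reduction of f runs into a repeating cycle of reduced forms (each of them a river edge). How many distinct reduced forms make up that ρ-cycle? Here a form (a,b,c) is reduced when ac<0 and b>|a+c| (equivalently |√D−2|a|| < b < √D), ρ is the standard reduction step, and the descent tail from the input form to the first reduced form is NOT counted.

D = 73, ⌊√D⌋ = 8
river: ρ → (-4,5,3)
river: ρ → (3,7,-2)
river: ρ → (-2,5,6)
river: ρ → (6,7,-1)
river: ρ → (-1,7,6)
river: ρ → (6,5,-2)
river: ρ → (-2,7,3)
river: ρ → (3,5,-4)
river: ρ → (-4,3,4)
river: ρ → (4,5,-3)
river: ρ → (-3,7,2)
river: ρ → (2,5,-6)
river: ρ → (-6,7,1)
river: ρ → (1,7,-6)
river: ρ → (-6,5,2)
river: ρ → (2,7,-3)
river: ρ → (-3,5,4)
river: ρ → (4,3,-4)
ρ-cycle length = 18 (tail of 0 descent steps not counted)

18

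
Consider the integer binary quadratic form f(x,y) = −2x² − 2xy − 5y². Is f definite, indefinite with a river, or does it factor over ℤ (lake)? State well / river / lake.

D = b²−4ac = (-2)² − 4·(-2)·(-5) = -36
D < 0 ⇒ definite ⇒ every region one sign ⇒ single well

well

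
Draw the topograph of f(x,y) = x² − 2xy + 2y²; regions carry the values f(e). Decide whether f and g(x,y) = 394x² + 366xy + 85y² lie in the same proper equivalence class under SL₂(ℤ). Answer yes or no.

D₁ = -4, D₂ = -4
f: translate: b→0 (≡-2 mod 2), so (1,-2,2)→(1,0,1)
f: reduced (well bottom): (1,0,1) with a≤c, −a<b≤a
g: flip: (394,366,85)→(85,-366,394)
g: translate: b→-26 (≡-366 mod 170), so (85,-366,394)→(85,-26,2)
g: flip: (85,-26,2)→(2,26,85)
g: translate: b→2 (≡26 mod 4), so (2,26,85)→(2,2,1)
g: flip: (2,2,1)→(1,-2,2)
g: translate: b→0 (≡-2 mod 2), so (1,-2,2)→(1,0,1)
g: reduced (well bottom): (1,0,1) with a≤c, −a<b≤a
reduced forms (1, 0, 1) vs (1, 0, 1) ⇒ equivalent

yes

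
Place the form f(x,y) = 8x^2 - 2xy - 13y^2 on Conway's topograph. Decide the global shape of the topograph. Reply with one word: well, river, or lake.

D = b²−4ac = (-2)² − 4·8·(-13) = 420
D > 0 non-square ⇒ indefinite ⇒ periodic river

river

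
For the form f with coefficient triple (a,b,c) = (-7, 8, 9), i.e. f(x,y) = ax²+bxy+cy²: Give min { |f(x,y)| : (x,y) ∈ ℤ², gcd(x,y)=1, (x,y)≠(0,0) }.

river: ρ → (9,10,-6)
river: ρ → (-6,14,5)
river: ρ → (5,16,-3)
river: ρ → (-3,14,10)
river: ρ → (10,6,-7)
river: ρ → (-7,8,9)
closes: descent 0, river 6
min |a| on river = 3

3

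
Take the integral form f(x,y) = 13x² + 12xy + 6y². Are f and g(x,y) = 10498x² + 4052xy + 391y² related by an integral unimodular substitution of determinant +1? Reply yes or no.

D₁ = -168, D₂ = -168
f: flip: (13,12,6)→(6,-12,13)
f: translate: b→0 (≡-12 mod 12), so (6,-12,13)→(6,0,7)
f: reduced (well bottom): (6,0,7) with a≤c, −a<b≤a
g: flip: (10498,4052,391)→(391,-4052,10498)
g: translate: b→-142 (≡-4052 mod 782), so (391,-4052,10498)→(391,-142,13)
g: flip: (391,-142,13)→(13,142,391)
g: translate: b→12 (≡142 mod 26), so (13,142,391)→(13,12,6)
g: flip: (13,12,6)→(6,-12,13)
g: translate: b→0 (≡-12 mod 12), so (6,-12,13)→(6,0,7)
g: reduced (well bottom): (6,0,7) with a≤c, −a<b≤a
reduced forms (6, 0, 7) vs (6, 0, 7) ⇒ equivalent

yes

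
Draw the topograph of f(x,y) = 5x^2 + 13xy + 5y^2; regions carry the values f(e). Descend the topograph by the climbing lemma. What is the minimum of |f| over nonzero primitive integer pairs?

descent: ρ → (5,7,-1)  [lands on river]
river: ρ → (-1,7,5)
river: ρ → (5,3,-3)
river: ρ → (-3,3,5)
closes: descent 1, river 4
min |a| on river = 1

1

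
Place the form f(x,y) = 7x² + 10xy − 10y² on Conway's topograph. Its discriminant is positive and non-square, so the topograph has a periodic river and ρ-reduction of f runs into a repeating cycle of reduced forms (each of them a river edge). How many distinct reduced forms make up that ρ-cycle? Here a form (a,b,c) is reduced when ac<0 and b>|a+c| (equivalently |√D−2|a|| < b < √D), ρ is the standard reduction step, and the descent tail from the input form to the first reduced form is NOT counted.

D = 380, ⌊√D⌋ = 19
river: ρ → (-10,10,7)
river: ρ → (7,18,-2)
river: ρ → (-2,18,7)
river: ρ → (7,10,-10)
ρ-cycle length = 4 (tail of 0 descent steps not counted)

4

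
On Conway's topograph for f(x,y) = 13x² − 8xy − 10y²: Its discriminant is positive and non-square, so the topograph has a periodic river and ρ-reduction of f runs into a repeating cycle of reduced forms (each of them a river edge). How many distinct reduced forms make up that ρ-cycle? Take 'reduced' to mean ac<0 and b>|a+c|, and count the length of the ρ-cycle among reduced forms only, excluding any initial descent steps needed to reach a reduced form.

D = 584, ⌊√D⌋ = 24
descent: ρ → (-10,8,13)  [lands on river]
river: ρ → (13,18,-5)
river: ρ → (-5,22,5)
river: ρ → (5,18,-13)
river: ρ → (-13,8,10)
river: ρ → (10,12,-11)
river: ρ → (-11,10,11)
river: ρ → (11,12,-10)
ρ-cycle length = 8 (tail of 1 descent step not counted)

8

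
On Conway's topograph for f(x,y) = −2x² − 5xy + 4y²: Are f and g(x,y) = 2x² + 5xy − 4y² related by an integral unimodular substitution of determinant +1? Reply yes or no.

D₁ = 57, D₂ = 57
river cycle of f (length 6): (4, 5, -2), (-2, 7, 1), (1, 7, -2), (-2, 5, 4), (4, 3, -3), (-3, 3, 4)
river cycle of g (length 6): (-4, 3, 3), (3, 3, -4), (-4, 5, 2), (2, 7, -1), (-1, 7, 2), (2, 5, -4)
cycles differ ⇒ inequivalent

no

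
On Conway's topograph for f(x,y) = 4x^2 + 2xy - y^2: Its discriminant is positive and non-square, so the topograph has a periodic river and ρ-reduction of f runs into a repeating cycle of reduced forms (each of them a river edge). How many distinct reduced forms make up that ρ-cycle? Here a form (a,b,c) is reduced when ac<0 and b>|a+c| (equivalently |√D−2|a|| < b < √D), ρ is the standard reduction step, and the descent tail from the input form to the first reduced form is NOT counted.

D = 20, ⌊√D⌋ = 4
descent: ρ → (-1,4,1)  [lands on river]
river: ρ → (1,4,-1)
ρ-cycle length = 2 (tail of 1 descent step not counted)

2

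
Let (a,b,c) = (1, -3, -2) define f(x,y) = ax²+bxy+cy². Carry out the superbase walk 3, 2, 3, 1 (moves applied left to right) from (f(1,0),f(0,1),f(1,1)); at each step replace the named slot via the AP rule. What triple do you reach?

start (1,-2,-4) = (f(1,0),f(0,1),f(1,1))
replace slot 3: 2·(1+(-2)) − (-4) = 2 → (1,-2,2)
replace slot 2: 2·(1+2) − (-2) = 8 → (1,8,2)
replace slot 3: 2·(1+8) − 2 = 16 → (1,8,16)
replace slot 1: 2·(8+16) − 1 = 47 → (47,8,16)

47,8,16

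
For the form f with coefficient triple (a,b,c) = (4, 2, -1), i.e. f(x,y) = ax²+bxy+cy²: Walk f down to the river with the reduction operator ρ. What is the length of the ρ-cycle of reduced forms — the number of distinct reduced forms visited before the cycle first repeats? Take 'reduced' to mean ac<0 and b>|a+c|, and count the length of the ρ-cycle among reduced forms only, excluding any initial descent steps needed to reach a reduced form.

D = 20, ⌊√D⌋ = 4
descent: ρ → (-1,4,1)  [lands on river]
river: ρ → (1,4,-1)
ρ-cycle length = 2 (tail of 1 descent step not counted)

2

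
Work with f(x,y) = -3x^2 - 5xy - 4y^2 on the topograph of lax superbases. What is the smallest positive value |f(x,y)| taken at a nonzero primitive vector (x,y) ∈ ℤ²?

translate: b→-1 (≡5 mod 6), so (3,5,4)→(3,-1,2)
flip: (3,-1,2)→(2,1,3)
reduced (well bottom): (2,1,3) with a≤c, −a<b≤a
well minimum |f| = |-2| = 2 (negative-definite)

2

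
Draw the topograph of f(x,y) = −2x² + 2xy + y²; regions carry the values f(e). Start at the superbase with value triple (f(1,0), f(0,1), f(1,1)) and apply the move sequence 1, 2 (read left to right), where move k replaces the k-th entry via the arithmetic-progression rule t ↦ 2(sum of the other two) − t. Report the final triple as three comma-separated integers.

start (-2,1,1) = (f(1,0),f(0,1),f(1,1))
replace slot 1: 2·(1+1) − (-2) = 6 → (6,1,1)
replace slot 2: 2·(6+1) − 1 = 13 → (6,13,1)

6,13,1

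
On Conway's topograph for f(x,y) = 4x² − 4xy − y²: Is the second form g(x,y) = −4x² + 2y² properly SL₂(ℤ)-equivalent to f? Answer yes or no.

D₁ = 32, D₂ = 32
river cycle of f (length 2): (-1, 4, 4), (4, 4, -1)
river cycle of g (length 2): (2, 4, -2), (-2, 4, 2)
cycles differ ⇒ inequivalent

no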